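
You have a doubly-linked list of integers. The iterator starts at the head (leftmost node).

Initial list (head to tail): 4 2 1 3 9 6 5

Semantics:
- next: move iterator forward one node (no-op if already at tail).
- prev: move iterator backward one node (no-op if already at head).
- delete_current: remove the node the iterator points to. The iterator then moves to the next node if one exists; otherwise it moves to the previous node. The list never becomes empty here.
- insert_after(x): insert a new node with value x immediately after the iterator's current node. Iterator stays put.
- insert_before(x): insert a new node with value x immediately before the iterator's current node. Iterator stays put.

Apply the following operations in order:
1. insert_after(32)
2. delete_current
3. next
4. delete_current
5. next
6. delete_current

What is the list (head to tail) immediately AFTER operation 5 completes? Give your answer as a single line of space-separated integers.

After 1 (insert_after(32)): list=[4, 32, 2, 1, 3, 9, 6, 5] cursor@4
After 2 (delete_current): list=[32, 2, 1, 3, 9, 6, 5] cursor@32
After 3 (next): list=[32, 2, 1, 3, 9, 6, 5] cursor@2
After 4 (delete_current): list=[32, 1, 3, 9, 6, 5] cursor@1
After 5 (next): list=[32, 1, 3, 9, 6, 5] cursor@3

Answer: 32 1 3 9 6 5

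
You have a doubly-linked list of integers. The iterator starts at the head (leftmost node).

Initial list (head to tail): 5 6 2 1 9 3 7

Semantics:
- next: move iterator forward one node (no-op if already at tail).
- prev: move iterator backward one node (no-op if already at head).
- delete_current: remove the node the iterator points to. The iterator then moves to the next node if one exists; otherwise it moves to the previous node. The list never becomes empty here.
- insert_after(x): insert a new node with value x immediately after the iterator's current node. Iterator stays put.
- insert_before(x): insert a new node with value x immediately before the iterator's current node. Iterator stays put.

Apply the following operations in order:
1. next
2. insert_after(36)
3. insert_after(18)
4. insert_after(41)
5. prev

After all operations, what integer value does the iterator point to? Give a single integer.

After 1 (next): list=[5, 6, 2, 1, 9, 3, 7] cursor@6
After 2 (insert_after(36)): list=[5, 6, 36, 2, 1, 9, 3, 7] cursor@6
After 3 (insert_after(18)): list=[5, 6, 18, 36, 2, 1, 9, 3, 7] cursor@6
After 4 (insert_after(41)): list=[5, 6, 41, 18, 36, 2, 1, 9, 3, 7] cursor@6
After 5 (prev): list=[5, 6, 41, 18, 36, 2, 1, 9, 3, 7] cursor@5

Answer: 5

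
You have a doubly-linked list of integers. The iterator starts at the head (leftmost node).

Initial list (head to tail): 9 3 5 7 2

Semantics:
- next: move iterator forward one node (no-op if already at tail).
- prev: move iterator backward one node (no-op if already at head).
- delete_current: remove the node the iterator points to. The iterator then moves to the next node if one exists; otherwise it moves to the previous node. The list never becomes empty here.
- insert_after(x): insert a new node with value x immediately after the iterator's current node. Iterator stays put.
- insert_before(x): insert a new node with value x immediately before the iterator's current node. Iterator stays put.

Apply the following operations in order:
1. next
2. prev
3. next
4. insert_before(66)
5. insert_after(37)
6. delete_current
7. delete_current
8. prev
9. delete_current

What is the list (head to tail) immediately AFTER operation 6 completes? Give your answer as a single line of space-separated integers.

After 1 (next): list=[9, 3, 5, 7, 2] cursor@3
After 2 (prev): list=[9, 3, 5, 7, 2] cursor@9
After 3 (next): list=[9, 3, 5, 7, 2] cursor@3
After 4 (insert_before(66)): list=[9, 66, 3, 5, 7, 2] cursor@3
After 5 (insert_after(37)): list=[9, 66, 3, 37, 5, 7, 2] cursor@3
After 6 (delete_current): list=[9, 66, 37, 5, 7, 2] cursor@37

Answer: 9 66 37 5 7 2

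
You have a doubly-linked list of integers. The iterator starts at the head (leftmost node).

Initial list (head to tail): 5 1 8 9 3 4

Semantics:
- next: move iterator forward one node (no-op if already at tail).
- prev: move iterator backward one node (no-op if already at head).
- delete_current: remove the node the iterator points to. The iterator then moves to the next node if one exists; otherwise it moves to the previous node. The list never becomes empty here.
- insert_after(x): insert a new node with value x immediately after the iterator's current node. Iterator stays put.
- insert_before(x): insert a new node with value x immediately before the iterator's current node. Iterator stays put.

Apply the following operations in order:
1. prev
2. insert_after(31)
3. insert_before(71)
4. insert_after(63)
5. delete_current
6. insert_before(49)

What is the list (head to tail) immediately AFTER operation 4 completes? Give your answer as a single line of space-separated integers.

Answer: 71 5 63 31 1 8 9 3 4

Derivation:
After 1 (prev): list=[5, 1, 8, 9, 3, 4] cursor@5
After 2 (insert_after(31)): list=[5, 31, 1, 8, 9, 3, 4] cursor@5
After 3 (insert_before(71)): list=[71, 5, 31, 1, 8, 9, 3, 4] cursor@5
After 4 (insert_after(63)): list=[71, 5, 63, 31, 1, 8, 9, 3, 4] cursor@5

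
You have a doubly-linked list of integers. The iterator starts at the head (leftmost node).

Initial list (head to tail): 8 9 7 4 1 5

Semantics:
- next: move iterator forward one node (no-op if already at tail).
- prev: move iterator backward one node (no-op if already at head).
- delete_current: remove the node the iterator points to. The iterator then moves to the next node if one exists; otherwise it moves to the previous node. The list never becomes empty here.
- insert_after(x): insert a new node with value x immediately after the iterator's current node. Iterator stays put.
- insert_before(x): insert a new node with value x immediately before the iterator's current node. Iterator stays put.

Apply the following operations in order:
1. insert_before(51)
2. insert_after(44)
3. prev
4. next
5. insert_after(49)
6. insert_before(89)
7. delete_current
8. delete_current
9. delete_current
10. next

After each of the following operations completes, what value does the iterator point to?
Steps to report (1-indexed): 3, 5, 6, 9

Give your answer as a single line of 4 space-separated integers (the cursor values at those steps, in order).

After 1 (insert_before(51)): list=[51, 8, 9, 7, 4, 1, 5] cursor@8
After 2 (insert_after(44)): list=[51, 8, 44, 9, 7, 4, 1, 5] cursor@8
After 3 (prev): list=[51, 8, 44, 9, 7, 4, 1, 5] cursor@51
After 4 (next): list=[51, 8, 44, 9, 7, 4, 1, 5] cursor@8
After 5 (insert_after(49)): list=[51, 8, 49, 44, 9, 7, 4, 1, 5] cursor@8
After 6 (insert_before(89)): list=[51, 89, 8, 49, 44, 9, 7, 4, 1, 5] cursor@8
After 7 (delete_current): list=[51, 89, 49, 44, 9, 7, 4, 1, 5] cursor@49
After 8 (delete_current): list=[51, 89, 44, 9, 7, 4, 1, 5] cursor@44
After 9 (delete_current): list=[51, 89, 9, 7, 4, 1, 5] cursor@9
After 10 (next): list=[51, 89, 9, 7, 4, 1, 5] cursor@7

Answer: 51 8 8 9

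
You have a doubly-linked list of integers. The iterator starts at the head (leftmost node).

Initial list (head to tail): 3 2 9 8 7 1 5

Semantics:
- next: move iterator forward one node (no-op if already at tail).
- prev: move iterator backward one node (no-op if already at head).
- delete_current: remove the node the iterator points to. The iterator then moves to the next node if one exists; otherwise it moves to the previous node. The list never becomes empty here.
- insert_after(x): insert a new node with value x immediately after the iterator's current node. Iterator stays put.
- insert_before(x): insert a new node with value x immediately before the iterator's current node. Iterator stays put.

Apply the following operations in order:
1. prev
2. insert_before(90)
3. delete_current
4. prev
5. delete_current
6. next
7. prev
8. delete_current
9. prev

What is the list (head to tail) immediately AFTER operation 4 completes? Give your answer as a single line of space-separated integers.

Answer: 90 2 9 8 7 1 5

Derivation:
After 1 (prev): list=[3, 2, 9, 8, 7, 1, 5] cursor@3
After 2 (insert_before(90)): list=[90, 3, 2, 9, 8, 7, 1, 5] cursor@3
After 3 (delete_current): list=[90, 2, 9, 8, 7, 1, 5] cursor@2
After 4 (prev): list=[90, 2, 9, 8, 7, 1, 5] cursor@90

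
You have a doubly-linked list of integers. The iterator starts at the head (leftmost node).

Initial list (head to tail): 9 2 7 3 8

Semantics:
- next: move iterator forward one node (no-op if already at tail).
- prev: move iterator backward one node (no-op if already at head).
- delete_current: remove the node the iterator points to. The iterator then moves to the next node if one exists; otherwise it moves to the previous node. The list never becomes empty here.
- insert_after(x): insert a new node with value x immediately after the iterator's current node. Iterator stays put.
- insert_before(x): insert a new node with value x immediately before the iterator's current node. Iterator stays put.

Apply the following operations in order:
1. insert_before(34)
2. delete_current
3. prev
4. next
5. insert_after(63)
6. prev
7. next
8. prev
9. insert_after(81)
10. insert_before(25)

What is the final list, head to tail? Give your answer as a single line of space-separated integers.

Answer: 25 34 81 2 63 7 3 8

Derivation:
After 1 (insert_before(34)): list=[34, 9, 2, 7, 3, 8] cursor@9
After 2 (delete_current): list=[34, 2, 7, 3, 8] cursor@2
After 3 (prev): list=[34, 2, 7, 3, 8] cursor@34
After 4 (next): list=[34, 2, 7, 3, 8] cursor@2
After 5 (insert_after(63)): list=[34, 2, 63, 7, 3, 8] cursor@2
After 6 (prev): list=[34, 2, 63, 7, 3, 8] cursor@34
After 7 (next): list=[34, 2, 63, 7, 3, 8] cursor@2
After 8 (prev): list=[34, 2, 63, 7, 3, 8] cursor@34
After 9 (insert_after(81)): list=[34, 81, 2, 63, 7, 3, 8] cursor@34
After 10 (insert_before(25)): list=[25, 34, 81, 2, 63, 7, 3, 8] cursor@34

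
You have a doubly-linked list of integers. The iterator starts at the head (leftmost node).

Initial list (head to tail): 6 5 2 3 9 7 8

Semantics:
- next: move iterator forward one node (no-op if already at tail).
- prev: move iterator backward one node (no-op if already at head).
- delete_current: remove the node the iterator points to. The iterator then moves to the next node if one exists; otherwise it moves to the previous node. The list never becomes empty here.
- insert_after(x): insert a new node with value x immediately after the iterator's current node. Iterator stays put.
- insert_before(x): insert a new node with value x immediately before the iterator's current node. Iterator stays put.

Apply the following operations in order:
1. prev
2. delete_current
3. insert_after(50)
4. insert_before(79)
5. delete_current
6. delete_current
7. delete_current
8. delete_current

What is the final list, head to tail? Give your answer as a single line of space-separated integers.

Answer: 79 9 7 8

Derivation:
After 1 (prev): list=[6, 5, 2, 3, 9, 7, 8] cursor@6
After 2 (delete_current): list=[5, 2, 3, 9, 7, 8] cursor@5
After 3 (insert_after(50)): list=[5, 50, 2, 3, 9, 7, 8] cursor@5
After 4 (insert_before(79)): list=[79, 5, 50, 2, 3, 9, 7, 8] cursor@5
After 5 (delete_current): list=[79, 50, 2, 3, 9, 7, 8] cursor@50
After 6 (delete_current): list=[79, 2, 3, 9, 7, 8] cursor@2
After 7 (delete_current): list=[79, 3, 9, 7, 8] cursor@3
After 8 (delete_current): list=[79, 9, 7, 8] cursor@9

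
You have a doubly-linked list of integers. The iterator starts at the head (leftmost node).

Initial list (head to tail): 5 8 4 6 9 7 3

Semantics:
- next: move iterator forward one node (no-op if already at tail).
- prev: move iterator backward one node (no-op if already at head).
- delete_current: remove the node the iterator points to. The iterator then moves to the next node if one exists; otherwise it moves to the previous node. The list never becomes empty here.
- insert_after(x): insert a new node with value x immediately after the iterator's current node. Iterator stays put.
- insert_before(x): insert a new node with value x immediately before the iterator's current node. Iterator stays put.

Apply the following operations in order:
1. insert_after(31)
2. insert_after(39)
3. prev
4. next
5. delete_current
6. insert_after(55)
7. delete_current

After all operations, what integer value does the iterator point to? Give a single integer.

After 1 (insert_after(31)): list=[5, 31, 8, 4, 6, 9, 7, 3] cursor@5
After 2 (insert_after(39)): list=[5, 39, 31, 8, 4, 6, 9, 7, 3] cursor@5
After 3 (prev): list=[5, 39, 31, 8, 4, 6, 9, 7, 3] cursor@5
After 4 (next): list=[5, 39, 31, 8, 4, 6, 9, 7, 3] cursor@39
After 5 (delete_current): list=[5, 31, 8, 4, 6, 9, 7, 3] cursor@31
After 6 (insert_after(55)): list=[5, 31, 55, 8, 4, 6, 9, 7, 3] cursor@31
After 7 (delete_current): list=[5, 55, 8, 4, 6, 9, 7, 3] cursor@55

Answer: 55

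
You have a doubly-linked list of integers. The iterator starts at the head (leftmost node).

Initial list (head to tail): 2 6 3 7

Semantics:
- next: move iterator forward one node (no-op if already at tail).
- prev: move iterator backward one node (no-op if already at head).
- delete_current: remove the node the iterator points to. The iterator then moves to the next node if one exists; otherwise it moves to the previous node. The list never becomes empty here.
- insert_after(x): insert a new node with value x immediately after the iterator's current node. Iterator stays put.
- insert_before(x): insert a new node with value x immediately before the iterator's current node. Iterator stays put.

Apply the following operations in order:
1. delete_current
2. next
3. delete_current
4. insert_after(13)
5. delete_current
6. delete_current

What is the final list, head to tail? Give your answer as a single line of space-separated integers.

After 1 (delete_current): list=[6, 3, 7] cursor@6
After 2 (next): list=[6, 3, 7] cursor@3
After 3 (delete_current): list=[6, 7] cursor@7
After 4 (insert_after(13)): list=[6, 7, 13] cursor@7
After 5 (delete_current): list=[6, 13] cursor@13
After 6 (delete_current): list=[6] cursor@6

Answer: 6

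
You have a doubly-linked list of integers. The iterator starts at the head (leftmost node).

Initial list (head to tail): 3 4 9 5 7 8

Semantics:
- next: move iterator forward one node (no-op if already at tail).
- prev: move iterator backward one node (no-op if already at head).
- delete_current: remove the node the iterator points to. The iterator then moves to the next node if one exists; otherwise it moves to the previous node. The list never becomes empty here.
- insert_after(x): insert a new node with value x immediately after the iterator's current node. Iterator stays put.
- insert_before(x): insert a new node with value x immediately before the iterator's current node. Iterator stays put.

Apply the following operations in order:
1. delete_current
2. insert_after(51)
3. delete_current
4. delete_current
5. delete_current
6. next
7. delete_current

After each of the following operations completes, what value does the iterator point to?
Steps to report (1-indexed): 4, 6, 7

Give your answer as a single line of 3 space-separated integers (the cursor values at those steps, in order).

After 1 (delete_current): list=[4, 9, 5, 7, 8] cursor@4
After 2 (insert_after(51)): list=[4, 51, 9, 5, 7, 8] cursor@4
After 3 (delete_current): list=[51, 9, 5, 7, 8] cursor@51
After 4 (delete_current): list=[9, 5, 7, 8] cursor@9
After 5 (delete_current): list=[5, 7, 8] cursor@5
After 6 (next): list=[5, 7, 8] cursor@7
After 7 (delete_current): list=[5, 8] cursor@8

Answer: 9 7 8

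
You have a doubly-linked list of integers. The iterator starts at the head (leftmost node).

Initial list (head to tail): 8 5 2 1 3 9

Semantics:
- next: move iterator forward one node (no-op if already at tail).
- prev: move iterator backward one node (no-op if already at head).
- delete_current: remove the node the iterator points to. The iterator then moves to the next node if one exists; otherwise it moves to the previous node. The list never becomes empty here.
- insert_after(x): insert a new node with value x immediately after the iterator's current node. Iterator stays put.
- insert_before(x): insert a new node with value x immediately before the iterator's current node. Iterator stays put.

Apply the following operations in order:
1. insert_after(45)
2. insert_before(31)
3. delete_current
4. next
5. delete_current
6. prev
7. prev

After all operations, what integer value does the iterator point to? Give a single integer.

After 1 (insert_after(45)): list=[8, 45, 5, 2, 1, 3, 9] cursor@8
After 2 (insert_before(31)): list=[31, 8, 45, 5, 2, 1, 3, 9] cursor@8
After 3 (delete_current): list=[31, 45, 5, 2, 1, 3, 9] cursor@45
After 4 (next): list=[31, 45, 5, 2, 1, 3, 9] cursor@5
After 5 (delete_current): list=[31, 45, 2, 1, 3, 9] cursor@2
After 6 (prev): list=[31, 45, 2, 1, 3, 9] cursor@45
After 7 (prev): list=[31, 45, 2, 1, 3, 9] cursor@31

Answer: 31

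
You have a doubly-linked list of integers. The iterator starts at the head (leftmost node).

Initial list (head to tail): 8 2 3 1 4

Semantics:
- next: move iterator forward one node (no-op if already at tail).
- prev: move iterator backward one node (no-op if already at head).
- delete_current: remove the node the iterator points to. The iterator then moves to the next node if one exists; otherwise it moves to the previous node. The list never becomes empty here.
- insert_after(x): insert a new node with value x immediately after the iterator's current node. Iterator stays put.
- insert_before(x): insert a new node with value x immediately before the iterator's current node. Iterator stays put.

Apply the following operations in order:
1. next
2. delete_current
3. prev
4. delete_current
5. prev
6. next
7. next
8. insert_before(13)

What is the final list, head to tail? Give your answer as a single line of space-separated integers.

Answer: 3 1 13 4

Derivation:
After 1 (next): list=[8, 2, 3, 1, 4] cursor@2
After 2 (delete_current): list=[8, 3, 1, 4] cursor@3
After 3 (prev): list=[8, 3, 1, 4] cursor@8
After 4 (delete_current): list=[3, 1, 4] cursor@3
After 5 (prev): list=[3, 1, 4] cursor@3
After 6 (next): list=[3, 1, 4] cursor@1
After 7 (next): list=[3, 1, 4] cursor@4
After 8 (insert_before(13)): list=[3, 1, 13, 4] cursor@4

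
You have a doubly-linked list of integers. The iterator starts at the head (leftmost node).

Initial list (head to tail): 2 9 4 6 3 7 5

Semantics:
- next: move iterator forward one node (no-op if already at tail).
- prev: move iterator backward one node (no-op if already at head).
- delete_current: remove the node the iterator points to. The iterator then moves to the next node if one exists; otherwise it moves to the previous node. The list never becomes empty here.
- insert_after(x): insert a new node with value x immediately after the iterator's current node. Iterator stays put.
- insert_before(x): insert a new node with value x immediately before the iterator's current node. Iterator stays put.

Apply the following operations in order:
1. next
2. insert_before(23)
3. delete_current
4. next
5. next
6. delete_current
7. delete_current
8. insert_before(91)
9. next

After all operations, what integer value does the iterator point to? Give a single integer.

Answer: 5

Derivation:
After 1 (next): list=[2, 9, 4, 6, 3, 7, 5] cursor@9
After 2 (insert_before(23)): list=[2, 23, 9, 4, 6, 3, 7, 5] cursor@9
After 3 (delete_current): list=[2, 23, 4, 6, 3, 7, 5] cursor@4
After 4 (next): list=[2, 23, 4, 6, 3, 7, 5] cursor@6
After 5 (next): list=[2, 23, 4, 6, 3, 7, 5] cursor@3
After 6 (delete_current): list=[2, 23, 4, 6, 7, 5] cursor@7
After 7 (delete_current): list=[2, 23, 4, 6, 5] cursor@5
After 8 (insert_before(91)): list=[2, 23, 4, 6, 91, 5] cursor@5
After 9 (next): list=[2, 23, 4, 6, 91, 5] cursor@5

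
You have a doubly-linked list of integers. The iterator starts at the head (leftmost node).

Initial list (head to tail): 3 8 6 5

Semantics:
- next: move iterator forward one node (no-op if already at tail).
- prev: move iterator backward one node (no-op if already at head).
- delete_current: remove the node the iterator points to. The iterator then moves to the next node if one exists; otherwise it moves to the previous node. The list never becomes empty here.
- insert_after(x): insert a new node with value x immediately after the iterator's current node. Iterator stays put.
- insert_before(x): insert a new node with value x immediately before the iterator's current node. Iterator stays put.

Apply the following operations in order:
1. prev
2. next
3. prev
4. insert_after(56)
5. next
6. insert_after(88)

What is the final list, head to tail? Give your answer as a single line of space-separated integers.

After 1 (prev): list=[3, 8, 6, 5] cursor@3
After 2 (next): list=[3, 8, 6, 5] cursor@8
After 3 (prev): list=[3, 8, 6, 5] cursor@3
After 4 (insert_after(56)): list=[3, 56, 8, 6, 5] cursor@3
After 5 (next): list=[3, 56, 8, 6, 5] cursor@56
After 6 (insert_after(88)): list=[3, 56, 88, 8, 6, 5] cursor@56

Answer: 3 56 88 8 6 5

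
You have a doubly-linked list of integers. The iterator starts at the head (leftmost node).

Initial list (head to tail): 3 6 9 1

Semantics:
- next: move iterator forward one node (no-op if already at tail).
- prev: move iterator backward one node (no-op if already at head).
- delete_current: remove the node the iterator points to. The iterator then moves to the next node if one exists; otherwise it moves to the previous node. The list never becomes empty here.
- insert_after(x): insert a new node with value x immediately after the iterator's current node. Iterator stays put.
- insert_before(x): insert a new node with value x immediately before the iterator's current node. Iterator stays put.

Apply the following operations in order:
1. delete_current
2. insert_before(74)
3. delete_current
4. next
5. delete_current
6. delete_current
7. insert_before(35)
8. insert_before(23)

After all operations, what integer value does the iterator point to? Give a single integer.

After 1 (delete_current): list=[6, 9, 1] cursor@6
After 2 (insert_before(74)): list=[74, 6, 9, 1] cursor@6
After 3 (delete_current): list=[74, 9, 1] cursor@9
After 4 (next): list=[74, 9, 1] cursor@1
After 5 (delete_current): list=[74, 9] cursor@9
After 6 (delete_current): list=[74] cursor@74
After 7 (insert_before(35)): list=[35, 74] cursor@74
After 8 (insert_before(23)): list=[35, 23, 74] cursor@74

Answer: 74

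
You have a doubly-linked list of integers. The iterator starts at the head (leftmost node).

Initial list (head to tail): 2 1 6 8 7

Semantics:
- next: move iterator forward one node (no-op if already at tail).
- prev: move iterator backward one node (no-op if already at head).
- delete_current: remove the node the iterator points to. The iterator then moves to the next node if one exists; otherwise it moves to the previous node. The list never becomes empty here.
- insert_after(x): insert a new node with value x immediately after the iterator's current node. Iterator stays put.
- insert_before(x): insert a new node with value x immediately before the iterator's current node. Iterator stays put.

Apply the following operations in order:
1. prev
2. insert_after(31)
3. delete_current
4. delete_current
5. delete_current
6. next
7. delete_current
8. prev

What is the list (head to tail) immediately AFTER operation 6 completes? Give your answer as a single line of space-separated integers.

After 1 (prev): list=[2, 1, 6, 8, 7] cursor@2
After 2 (insert_after(31)): list=[2, 31, 1, 6, 8, 7] cursor@2
After 3 (delete_current): list=[31, 1, 6, 8, 7] cursor@31
After 4 (delete_current): list=[1, 6, 8, 7] cursor@1
After 5 (delete_current): list=[6, 8, 7] cursor@6
After 6 (next): list=[6, 8, 7] cursor@8

Answer: 6 8 7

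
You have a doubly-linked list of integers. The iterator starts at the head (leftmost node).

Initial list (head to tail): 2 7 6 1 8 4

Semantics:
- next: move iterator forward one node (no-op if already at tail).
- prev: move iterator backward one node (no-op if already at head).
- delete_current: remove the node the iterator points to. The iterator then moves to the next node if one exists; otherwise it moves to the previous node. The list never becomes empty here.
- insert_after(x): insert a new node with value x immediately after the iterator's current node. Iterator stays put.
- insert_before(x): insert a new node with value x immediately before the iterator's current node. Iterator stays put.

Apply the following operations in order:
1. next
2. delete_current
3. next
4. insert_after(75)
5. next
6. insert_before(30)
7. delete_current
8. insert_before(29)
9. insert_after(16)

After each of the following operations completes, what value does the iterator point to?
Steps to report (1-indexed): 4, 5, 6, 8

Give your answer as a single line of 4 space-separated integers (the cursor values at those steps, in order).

Answer: 1 75 75 8

Derivation:
After 1 (next): list=[2, 7, 6, 1, 8, 4] cursor@7
After 2 (delete_current): list=[2, 6, 1, 8, 4] cursor@6
After 3 (next): list=[2, 6, 1, 8, 4] cursor@1
After 4 (insert_after(75)): list=[2, 6, 1, 75, 8, 4] cursor@1
After 5 (next): list=[2, 6, 1, 75, 8, 4] cursor@75
After 6 (insert_before(30)): list=[2, 6, 1, 30, 75, 8, 4] cursor@75
After 7 (delete_current): list=[2, 6, 1, 30, 8, 4] cursor@8
After 8 (insert_before(29)): list=[2, 6, 1, 30, 29, 8, 4] cursor@8
After 9 (insert_after(16)): list=[2, 6, 1, 30, 29, 8, 16, 4] cursor@8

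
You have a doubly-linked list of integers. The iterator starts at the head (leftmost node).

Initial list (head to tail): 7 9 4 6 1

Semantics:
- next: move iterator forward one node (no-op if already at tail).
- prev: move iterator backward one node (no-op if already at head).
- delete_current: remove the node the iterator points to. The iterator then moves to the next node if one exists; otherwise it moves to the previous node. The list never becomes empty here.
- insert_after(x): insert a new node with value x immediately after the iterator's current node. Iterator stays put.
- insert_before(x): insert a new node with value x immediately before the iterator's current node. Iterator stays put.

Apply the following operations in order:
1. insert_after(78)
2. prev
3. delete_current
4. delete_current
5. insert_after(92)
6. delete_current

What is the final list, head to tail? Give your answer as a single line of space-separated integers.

Answer: 92 4 6 1

Derivation:
After 1 (insert_after(78)): list=[7, 78, 9, 4, 6, 1] cursor@7
After 2 (prev): list=[7, 78, 9, 4, 6, 1] cursor@7
After 3 (delete_current): list=[78, 9, 4, 6, 1] cursor@78
After 4 (delete_current): list=[9, 4, 6, 1] cursor@9
After 5 (insert_after(92)): list=[9, 92, 4, 6, 1] cursor@9
After 6 (delete_current): list=[92, 4, 6, 1] cursor@92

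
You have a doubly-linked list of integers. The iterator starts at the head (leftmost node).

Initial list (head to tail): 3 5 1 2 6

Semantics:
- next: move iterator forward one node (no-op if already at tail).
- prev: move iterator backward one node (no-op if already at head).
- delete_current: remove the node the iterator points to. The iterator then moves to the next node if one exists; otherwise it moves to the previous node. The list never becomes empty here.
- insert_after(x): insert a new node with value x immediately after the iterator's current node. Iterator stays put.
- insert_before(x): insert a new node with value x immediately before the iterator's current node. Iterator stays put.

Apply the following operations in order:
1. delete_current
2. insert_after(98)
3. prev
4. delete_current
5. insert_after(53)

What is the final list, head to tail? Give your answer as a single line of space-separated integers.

Answer: 98 53 1 2 6

Derivation:
After 1 (delete_current): list=[5, 1, 2, 6] cursor@5
After 2 (insert_after(98)): list=[5, 98, 1, 2, 6] cursor@5
After 3 (prev): list=[5, 98, 1, 2, 6] cursor@5
After 4 (delete_current): list=[98, 1, 2, 6] cursor@98
After 5 (insert_after(53)): list=[98, 53, 1, 2, 6] cursor@98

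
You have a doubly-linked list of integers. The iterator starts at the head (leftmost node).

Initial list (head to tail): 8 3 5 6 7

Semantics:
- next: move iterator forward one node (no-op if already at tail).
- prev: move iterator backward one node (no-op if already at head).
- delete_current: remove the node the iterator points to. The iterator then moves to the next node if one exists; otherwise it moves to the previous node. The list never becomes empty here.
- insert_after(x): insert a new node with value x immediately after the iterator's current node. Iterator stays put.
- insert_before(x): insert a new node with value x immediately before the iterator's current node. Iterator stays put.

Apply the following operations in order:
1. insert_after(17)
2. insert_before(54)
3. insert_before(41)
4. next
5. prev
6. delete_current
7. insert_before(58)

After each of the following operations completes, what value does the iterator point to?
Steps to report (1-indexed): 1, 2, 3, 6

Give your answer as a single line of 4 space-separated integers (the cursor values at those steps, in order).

Answer: 8 8 8 17

Derivation:
After 1 (insert_after(17)): list=[8, 17, 3, 5, 6, 7] cursor@8
After 2 (insert_before(54)): list=[54, 8, 17, 3, 5, 6, 7] cursor@8
After 3 (insert_before(41)): list=[54, 41, 8, 17, 3, 5, 6, 7] cursor@8
After 4 (next): list=[54, 41, 8, 17, 3, 5, 6, 7] cursor@17
After 5 (prev): list=[54, 41, 8, 17, 3, 5, 6, 7] cursor@8
After 6 (delete_current): list=[54, 41, 17, 3, 5, 6, 7] cursor@17
After 7 (insert_before(58)): list=[54, 41, 58, 17, 3, 5, 6, 7] cursor@17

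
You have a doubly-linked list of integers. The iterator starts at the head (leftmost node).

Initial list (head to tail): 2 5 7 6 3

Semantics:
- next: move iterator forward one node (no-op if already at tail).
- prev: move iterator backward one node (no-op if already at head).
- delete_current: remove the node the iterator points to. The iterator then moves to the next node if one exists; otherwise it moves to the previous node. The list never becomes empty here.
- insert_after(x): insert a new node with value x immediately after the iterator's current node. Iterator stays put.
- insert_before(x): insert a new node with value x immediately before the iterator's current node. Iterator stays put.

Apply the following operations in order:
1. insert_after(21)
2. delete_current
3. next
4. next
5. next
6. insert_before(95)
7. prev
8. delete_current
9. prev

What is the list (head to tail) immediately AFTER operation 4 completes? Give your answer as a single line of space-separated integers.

Answer: 21 5 7 6 3

Derivation:
After 1 (insert_after(21)): list=[2, 21, 5, 7, 6, 3] cursor@2
After 2 (delete_current): list=[21, 5, 7, 6, 3] cursor@21
After 3 (next): list=[21, 5, 7, 6, 3] cursor@5
After 4 (next): list=[21, 5, 7, 6, 3] cursor@7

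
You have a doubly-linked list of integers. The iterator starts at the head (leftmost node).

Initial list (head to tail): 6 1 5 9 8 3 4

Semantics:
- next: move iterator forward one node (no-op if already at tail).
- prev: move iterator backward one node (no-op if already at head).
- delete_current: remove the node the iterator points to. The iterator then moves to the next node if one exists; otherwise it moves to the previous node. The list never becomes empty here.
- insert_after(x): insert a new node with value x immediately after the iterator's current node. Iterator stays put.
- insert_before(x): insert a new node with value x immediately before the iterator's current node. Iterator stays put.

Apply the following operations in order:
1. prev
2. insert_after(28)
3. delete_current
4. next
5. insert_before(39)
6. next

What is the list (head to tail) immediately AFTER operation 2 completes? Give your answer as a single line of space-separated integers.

After 1 (prev): list=[6, 1, 5, 9, 8, 3, 4] cursor@6
After 2 (insert_after(28)): list=[6, 28, 1, 5, 9, 8, 3, 4] cursor@6

Answer: 6 28 1 5 9 8 3 4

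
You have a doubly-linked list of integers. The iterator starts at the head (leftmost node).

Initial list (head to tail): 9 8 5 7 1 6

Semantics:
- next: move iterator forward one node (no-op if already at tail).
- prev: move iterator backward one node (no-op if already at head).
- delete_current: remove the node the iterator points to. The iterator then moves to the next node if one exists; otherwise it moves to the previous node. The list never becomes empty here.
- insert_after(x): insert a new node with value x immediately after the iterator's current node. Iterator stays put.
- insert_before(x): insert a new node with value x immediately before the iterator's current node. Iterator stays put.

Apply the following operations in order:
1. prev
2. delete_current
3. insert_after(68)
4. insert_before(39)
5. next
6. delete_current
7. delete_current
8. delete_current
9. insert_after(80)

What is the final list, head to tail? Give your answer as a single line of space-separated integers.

Answer: 39 8 1 80 6

Derivation:
After 1 (prev): list=[9, 8, 5, 7, 1, 6] cursor@9
After 2 (delete_current): list=[8, 5, 7, 1, 6] cursor@8
After 3 (insert_after(68)): list=[8, 68, 5, 7, 1, 6] cursor@8
After 4 (insert_before(39)): list=[39, 8, 68, 5, 7, 1, 6] cursor@8
After 5 (next): list=[39, 8, 68, 5, 7, 1, 6] cursor@68
After 6 (delete_current): list=[39, 8, 5, 7, 1, 6] cursor@5
After 7 (delete_current): list=[39, 8, 7, 1, 6] cursor@7
After 8 (delete_current): list=[39, 8, 1, 6] cursor@1
After 9 (insert_after(80)): list=[39, 8, 1, 80, 6] cursor@1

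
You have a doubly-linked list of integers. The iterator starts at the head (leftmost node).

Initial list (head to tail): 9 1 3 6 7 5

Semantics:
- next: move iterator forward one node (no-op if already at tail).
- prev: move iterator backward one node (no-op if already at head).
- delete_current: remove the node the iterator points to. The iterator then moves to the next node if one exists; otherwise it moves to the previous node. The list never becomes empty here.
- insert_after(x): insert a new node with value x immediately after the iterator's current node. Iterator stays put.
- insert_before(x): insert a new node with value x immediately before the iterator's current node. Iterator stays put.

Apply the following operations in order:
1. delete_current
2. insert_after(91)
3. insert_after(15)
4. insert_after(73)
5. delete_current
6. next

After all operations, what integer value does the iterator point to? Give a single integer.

Answer: 15

Derivation:
After 1 (delete_current): list=[1, 3, 6, 7, 5] cursor@1
After 2 (insert_after(91)): list=[1, 91, 3, 6, 7, 5] cursor@1
After 3 (insert_after(15)): list=[1, 15, 91, 3, 6, 7, 5] cursor@1
After 4 (insert_after(73)): list=[1, 73, 15, 91, 3, 6, 7, 5] cursor@1
After 5 (delete_current): list=[73, 15, 91, 3, 6, 7, 5] cursor@73
After 6 (next): list=[73, 15, 91, 3, 6, 7, 5] cursor@15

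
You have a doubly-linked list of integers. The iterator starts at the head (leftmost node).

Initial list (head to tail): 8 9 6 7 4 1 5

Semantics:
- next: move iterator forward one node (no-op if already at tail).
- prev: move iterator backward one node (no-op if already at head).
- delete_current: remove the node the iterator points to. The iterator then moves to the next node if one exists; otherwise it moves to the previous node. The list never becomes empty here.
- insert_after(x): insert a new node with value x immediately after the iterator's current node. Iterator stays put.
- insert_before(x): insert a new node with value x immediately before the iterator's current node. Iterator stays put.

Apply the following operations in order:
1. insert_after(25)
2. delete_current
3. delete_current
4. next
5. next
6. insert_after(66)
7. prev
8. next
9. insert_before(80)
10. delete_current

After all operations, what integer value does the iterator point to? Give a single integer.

After 1 (insert_after(25)): list=[8, 25, 9, 6, 7, 4, 1, 5] cursor@8
After 2 (delete_current): list=[25, 9, 6, 7, 4, 1, 5] cursor@25
After 3 (delete_current): list=[9, 6, 7, 4, 1, 5] cursor@9
After 4 (next): list=[9, 6, 7, 4, 1, 5] cursor@6
After 5 (next): list=[9, 6, 7, 4, 1, 5] cursor@7
After 6 (insert_after(66)): list=[9, 6, 7, 66, 4, 1, 5] cursor@7
After 7 (prev): list=[9, 6, 7, 66, 4, 1, 5] cursor@6
After 8 (next): list=[9, 6, 7, 66, 4, 1, 5] cursor@7
After 9 (insert_before(80)): list=[9, 6, 80, 7, 66, 4, 1, 5] cursor@7
After 10 (delete_current): list=[9, 6, 80, 66, 4, 1, 5] cursor@66

Answer: 66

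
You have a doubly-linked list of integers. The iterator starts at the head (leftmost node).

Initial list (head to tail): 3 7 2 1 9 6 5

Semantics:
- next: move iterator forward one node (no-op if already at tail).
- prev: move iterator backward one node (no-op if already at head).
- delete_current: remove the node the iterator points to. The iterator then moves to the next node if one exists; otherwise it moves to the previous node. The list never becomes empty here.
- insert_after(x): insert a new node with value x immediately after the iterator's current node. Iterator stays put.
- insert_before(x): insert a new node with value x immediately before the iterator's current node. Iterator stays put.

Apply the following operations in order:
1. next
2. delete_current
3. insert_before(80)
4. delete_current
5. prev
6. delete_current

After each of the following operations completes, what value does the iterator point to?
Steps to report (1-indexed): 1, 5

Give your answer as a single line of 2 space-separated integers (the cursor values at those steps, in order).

After 1 (next): list=[3, 7, 2, 1, 9, 6, 5] cursor@7
After 2 (delete_current): list=[3, 2, 1, 9, 6, 5] cursor@2
After 3 (insert_before(80)): list=[3, 80, 2, 1, 9, 6, 5] cursor@2
After 4 (delete_current): list=[3, 80, 1, 9, 6, 5] cursor@1
After 5 (prev): list=[3, 80, 1, 9, 6, 5] cursor@80
After 6 (delete_current): list=[3, 1, 9, 6, 5] cursor@1

Answer: 7 80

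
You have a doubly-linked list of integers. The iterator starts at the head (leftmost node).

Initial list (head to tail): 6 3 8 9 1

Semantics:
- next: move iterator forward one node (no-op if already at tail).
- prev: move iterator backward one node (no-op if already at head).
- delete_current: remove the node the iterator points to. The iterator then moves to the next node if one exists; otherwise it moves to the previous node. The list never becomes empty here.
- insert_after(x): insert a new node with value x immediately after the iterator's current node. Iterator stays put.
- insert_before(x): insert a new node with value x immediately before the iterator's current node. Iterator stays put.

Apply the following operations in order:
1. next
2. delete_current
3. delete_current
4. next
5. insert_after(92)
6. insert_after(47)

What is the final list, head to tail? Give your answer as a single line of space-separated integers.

Answer: 6 9 1 47 92

Derivation:
After 1 (next): list=[6, 3, 8, 9, 1] cursor@3
After 2 (delete_current): list=[6, 8, 9, 1] cursor@8
After 3 (delete_current): list=[6, 9, 1] cursor@9
After 4 (next): list=[6, 9, 1] cursor@1
After 5 (insert_after(92)): list=[6, 9, 1, 92] cursor@1
After 6 (insert_after(47)): list=[6, 9, 1, 47, 92] cursor@1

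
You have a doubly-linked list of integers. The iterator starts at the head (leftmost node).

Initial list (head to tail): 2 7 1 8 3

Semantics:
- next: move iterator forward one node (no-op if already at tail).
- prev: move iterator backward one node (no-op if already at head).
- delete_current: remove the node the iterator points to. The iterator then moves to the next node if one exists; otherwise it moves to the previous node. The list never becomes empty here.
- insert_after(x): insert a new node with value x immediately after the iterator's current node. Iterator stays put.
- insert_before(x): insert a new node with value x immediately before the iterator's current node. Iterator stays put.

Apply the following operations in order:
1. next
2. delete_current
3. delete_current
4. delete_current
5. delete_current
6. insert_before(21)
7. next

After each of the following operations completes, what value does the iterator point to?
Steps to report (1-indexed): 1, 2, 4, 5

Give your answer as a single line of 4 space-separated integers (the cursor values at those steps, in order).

Answer: 7 1 3 2

Derivation:
After 1 (next): list=[2, 7, 1, 8, 3] cursor@7
After 2 (delete_current): list=[2, 1, 8, 3] cursor@1
After 3 (delete_current): list=[2, 8, 3] cursor@8
After 4 (delete_current): list=[2, 3] cursor@3
After 5 (delete_current): list=[2] cursor@2
After 6 (insert_before(21)): list=[21, 2] cursor@2
After 7 (next): list=[21, 2] cursor@2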